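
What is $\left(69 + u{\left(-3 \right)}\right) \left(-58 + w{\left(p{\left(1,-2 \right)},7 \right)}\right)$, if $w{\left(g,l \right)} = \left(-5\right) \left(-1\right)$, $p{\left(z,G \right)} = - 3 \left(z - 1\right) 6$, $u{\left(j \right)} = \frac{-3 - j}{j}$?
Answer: $-3657$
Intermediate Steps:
$u{\left(j \right)} = \frac{-3 - j}{j}$
$p{\left(z,G \right)} = 18 - 18 z$ ($p{\left(z,G \right)} = - 3 \left(-1 + z\right) 6 = \left(3 - 3 z\right) 6 = 18 - 18 z$)
$w{\left(g,l \right)} = 5$
$\left(69 + u{\left(-3 \right)}\right) \left(-58 + w{\left(p{\left(1,-2 \right)},7 \right)}\right) = \left(69 + \frac{-3 - -3}{-3}\right) \left(-58 + 5\right) = \left(69 - \frac{-3 + 3}{3}\right) \left(-53\right) = \left(69 - 0\right) \left(-53\right) = \left(69 + 0\right) \left(-53\right) = 69 \left(-53\right) = -3657$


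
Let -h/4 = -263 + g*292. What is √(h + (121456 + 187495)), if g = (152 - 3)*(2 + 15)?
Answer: I*√2648541 ≈ 1627.4*I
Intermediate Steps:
g = 2533 (g = 149*17 = 2533)
h = -2957492 (h = -4*(-263 + 2533*292) = -4*(-263 + 739636) = -4*739373 = -2957492)
√(h + (121456 + 187495)) = √(-2957492 + (121456 + 187495)) = √(-2957492 + 308951) = √(-2648541) = I*√2648541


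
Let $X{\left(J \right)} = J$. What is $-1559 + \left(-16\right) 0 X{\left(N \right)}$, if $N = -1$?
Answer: $-1559$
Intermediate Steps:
$-1559 + \left(-16\right) 0 X{\left(N \right)} = -1559 + \left(-16\right) 0 \left(-1\right) = -1559 + 0 \left(-1\right) = -1559 + 0 = -1559$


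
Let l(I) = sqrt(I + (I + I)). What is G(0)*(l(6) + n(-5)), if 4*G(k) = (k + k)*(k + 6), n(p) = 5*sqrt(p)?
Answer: 0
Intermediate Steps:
l(I) = sqrt(3)*sqrt(I) (l(I) = sqrt(I + 2*I) = sqrt(3*I) = sqrt(3)*sqrt(I))
G(k) = k*(6 + k)/2 (G(k) = ((k + k)*(k + 6))/4 = ((2*k)*(6 + k))/4 = (2*k*(6 + k))/4 = k*(6 + k)/2)
G(0)*(l(6) + n(-5)) = ((1/2)*0*(6 + 0))*(sqrt(3)*sqrt(6) + 5*sqrt(-5)) = ((1/2)*0*6)*(3*sqrt(2) + 5*(I*sqrt(5))) = 0*(3*sqrt(2) + 5*I*sqrt(5)) = 0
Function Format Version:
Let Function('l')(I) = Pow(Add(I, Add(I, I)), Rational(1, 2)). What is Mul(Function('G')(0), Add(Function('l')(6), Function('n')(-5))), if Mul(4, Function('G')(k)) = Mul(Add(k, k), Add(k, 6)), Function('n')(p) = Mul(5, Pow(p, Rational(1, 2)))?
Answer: 0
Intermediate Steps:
Function('l')(I) = Mul(Pow(3, Rational(1, 2)), Pow(I, Rational(1, 2))) (Function('l')(I) = Pow(Add(I, Mul(2, I)), Rational(1, 2)) = Pow(Mul(3, I), Rational(1, 2)) = Mul(Pow(3, Rational(1, 2)), Pow(I, Rational(1, 2))))
Function('G')(k) = Mul(Rational(1, 2), k, Add(6, k)) (Function('G')(k) = Mul(Rational(1, 4), Mul(Add(k, k), Add(k, 6))) = Mul(Rational(1, 4), Mul(Mul(2, k), Add(6, k))) = Mul(Rational(1, 4), Mul(2, k, Add(6, k))) = Mul(Rational(1, 2), k, Add(6, k)))
Mul(Function('G')(0), Add(Function('l')(6), Function('n')(-5))) = Mul(Mul(Rational(1, 2), 0, Add(6, 0)), Add(Mul(Pow(3, Rational(1, 2)), Pow(6, Rational(1, 2))), Mul(5, Pow(-5, Rational(1, 2))))) = Mul(Mul(Rational(1, 2), 0, 6), Add(Mul(3, Pow(2, Rational(1, 2))), Mul(5, Mul(I, Pow(5, Rational(1, 2)))))) = Mul(0, Add(Mul(3, Pow(2, Rational(1, 2))), Mul(5, I, Pow(5, Rational(1, 2))))) = 0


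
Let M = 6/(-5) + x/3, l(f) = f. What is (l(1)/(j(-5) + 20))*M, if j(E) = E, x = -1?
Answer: -23/225 ≈ -0.10222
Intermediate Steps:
M = -23/15 (M = 6/(-5) - 1/3 = 6*(-⅕) - 1*⅓ = -6/5 - ⅓ = -23/15 ≈ -1.5333)
(l(1)/(j(-5) + 20))*M = (1/(-5 + 20))*(-23/15) = (1/15)*(-23/15) = -23/225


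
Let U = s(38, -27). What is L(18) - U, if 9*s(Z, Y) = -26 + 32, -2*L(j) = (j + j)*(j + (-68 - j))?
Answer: 3670/3 ≈ 1223.3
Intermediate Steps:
L(j) = 68*j (L(j) = -(j + j)*(j + (-68 - j))/2 = -2*j*(-68)/2 = -(-68)*j = 68*j)
s(Z, Y) = ⅔ (s(Z, Y) = (-26 + 32)/9 = (⅑)*6 = ⅔)
U = ⅔ ≈ 0.66667
L(18) - U = 68*18 - 1*⅔ = 1224 - ⅔ = 3670/3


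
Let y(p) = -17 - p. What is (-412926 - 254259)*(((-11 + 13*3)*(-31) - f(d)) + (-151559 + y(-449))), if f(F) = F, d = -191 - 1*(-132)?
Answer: 101369420160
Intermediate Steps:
d = -59 (d = -191 + 132 = -59)
(-412926 - 254259)*(((-11 + 13*3)*(-31) - f(d)) + (-151559 + y(-449))) = (-412926 - 254259)*(((-11 + 13*3)*(-31) - 1*(-59)) + (-151559 + (-17 - 1*(-449)))) = -667185*(((-11 + 39)*(-31) + 59) + (-151559 + (-17 + 449))) = -667185*((28*(-31) + 59) + (-151559 + 432)) = -667185*((-868 + 59) - 151127) = -667185*(-809 - 151127) = -667185*(-151936) = 101369420160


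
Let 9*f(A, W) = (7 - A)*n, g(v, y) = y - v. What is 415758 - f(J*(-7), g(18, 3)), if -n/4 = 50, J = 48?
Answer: 3810422/9 ≈ 4.2338e+5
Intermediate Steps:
n = -200 (n = -4*50 = -200)
f(A, W) = -1400/9 + 200*A/9 (f(A, W) = ((7 - A)*(-200))/9 = (-1400 + 200*A)/9 = -1400/9 + 200*A/9)
415758 - f(J*(-7), g(18, 3)) = 415758 - (-1400/9 + 200*(48*(-7))/9) = 415758 - (-1400/9 + (200/9)*(-336)) = 415758 - (-1400/9 - 22400/3) = 415758 - 1*(-68600/9) = 415758 + 68600/9 = 3810422/9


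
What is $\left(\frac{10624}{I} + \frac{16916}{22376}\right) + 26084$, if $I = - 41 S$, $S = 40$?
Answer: $\frac{29905786793}{1146770} \approx 26078.0$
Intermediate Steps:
$I = -1640$ ($I = \left(-41\right) 40 = -1640$)
$\left(\frac{10624}{I} + \frac{16916}{22376}\right) + 26084 = \left(\frac{10624}{-1640} + \frac{16916}{22376}\right) + 26084 = \left(10624 \left(- \frac{1}{1640}\right) + 16916 \cdot \frac{1}{22376}\right) + 26084 = \left(- \frac{1328}{205} + \frac{4229}{5594}\right) + 26084 = - \frac{6561887}{1146770} + 26084 = \frac{29905786793}{1146770}$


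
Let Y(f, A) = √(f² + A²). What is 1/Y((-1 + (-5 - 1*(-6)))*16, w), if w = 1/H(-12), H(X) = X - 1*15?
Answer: 27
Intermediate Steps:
H(X) = -15 + X (H(X) = X - 15 = -15 + X)
w = -1/27 (w = 1/(-15 - 12) = 1/(-27) = -1/27 ≈ -0.037037)
Y(f, A) = √(A² + f²)
1/Y((-1 + (-5 - 1*(-6)))*16, w) = 1/(√((-1/27)² + ((-1 + (-5 - 1*(-6)))*16)²)) = 1/(√(1/729 + ((-1 + (-5 + 6))*16)²)) = 1/(√(1/729 + ((-1 + 1)*16)²)) = 1/(√(1/729 + (0*16)²)) = 1/(√(1/729 + 0²)) = 1/(√(1/729 + 0)) = 1/(√(1/729)) = 1/(1/27) = 27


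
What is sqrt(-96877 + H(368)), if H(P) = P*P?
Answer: 3*sqrt(4283) ≈ 196.33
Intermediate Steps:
H(P) = P**2
sqrt(-96877 + H(368)) = sqrt(-96877 + 368**2) = sqrt(-96877 + 135424) = sqrt(38547) = 3*sqrt(4283)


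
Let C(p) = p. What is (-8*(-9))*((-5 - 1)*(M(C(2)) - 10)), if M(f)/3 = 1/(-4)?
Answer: 4644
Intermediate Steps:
M(f) = -¾ (M(f) = 3/(-4) = 3*(-¼) = -¾)
(-8*(-9))*((-5 - 1)*(M(C(2)) - 10)) = (-8*(-9))*((-5 - 1)*(-¾ - 10)) = 72*(-6*(-43/4)) = 72*(129/2) = 4644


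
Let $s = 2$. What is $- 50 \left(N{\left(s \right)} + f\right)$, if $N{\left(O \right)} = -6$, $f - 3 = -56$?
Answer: $2950$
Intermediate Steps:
$f = -53$ ($f = 3 - 56 = -53$)
$- 50 \left(N{\left(s \right)} + f\right) = - 50 \left(-6 - 53\right) = \left(-50\right) \left(-59\right) = 2950$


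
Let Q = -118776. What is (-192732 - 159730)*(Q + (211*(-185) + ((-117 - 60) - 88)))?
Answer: 55715783112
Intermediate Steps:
(-192732 - 159730)*(Q + (211*(-185) + ((-117 - 60) - 88))) = (-192732 - 159730)*(-118776 + (211*(-185) + ((-117 - 60) - 88))) = -352462*(-118776 + (-39035 + (-177 - 88))) = -352462*(-118776 + (-39035 - 265)) = -352462*(-118776 - 39300) = -352462*(-158076) = 55715783112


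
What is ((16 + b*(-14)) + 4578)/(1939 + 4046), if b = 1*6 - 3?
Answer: 4552/5985 ≈ 0.76057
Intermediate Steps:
b = 3 (b = 6 - 3 = 3)
((16 + b*(-14)) + 4578)/(1939 + 4046) = ((16 + 3*(-14)) + 4578)/(1939 + 4046) = ((16 - 42) + 4578)/5985 = (-26 + 4578)*(1/5985) = 4552*(1/5985) = 4552/5985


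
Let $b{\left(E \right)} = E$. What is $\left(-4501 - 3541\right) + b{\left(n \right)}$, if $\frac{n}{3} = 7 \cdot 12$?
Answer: $-7790$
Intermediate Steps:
$n = 252$ ($n = 3 \cdot 7 \cdot 12 = 3 \cdot 84 = 252$)
$\left(-4501 - 3541\right) + b{\left(n \right)} = \left(-4501 - 3541\right) + 252 = -8042 + 252 = -7790$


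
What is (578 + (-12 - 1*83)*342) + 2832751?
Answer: 2800839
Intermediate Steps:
(578 + (-12 - 1*83)*342) + 2832751 = (578 + (-12 - 83)*342) + 2832751 = (578 - 95*342) + 2832751 = (578 - 32490) + 2832751 = -31912 + 2832751 = 2800839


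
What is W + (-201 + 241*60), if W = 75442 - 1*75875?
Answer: 13826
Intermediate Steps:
W = -433 (W = 75442 - 75875 = -433)
W + (-201 + 241*60) = -433 + (-201 + 241*60) = -433 + (-201 + 14460) = -433 + 14259 = 13826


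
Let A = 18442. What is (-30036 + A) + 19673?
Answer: 8079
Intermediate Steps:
(-30036 + A) + 19673 = (-30036 + 18442) + 19673 = -11594 + 19673 = 8079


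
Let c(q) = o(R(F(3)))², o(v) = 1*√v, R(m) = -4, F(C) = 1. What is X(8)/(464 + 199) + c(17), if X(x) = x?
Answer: -2644/663 ≈ -3.9879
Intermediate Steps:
o(v) = √v
c(q) = -4 (c(q) = (√(-4))² = (2*I)² = -4)
X(8)/(464 + 199) + c(17) = 8/(464 + 199) - 4 = 8/663 - 4 = -2644/663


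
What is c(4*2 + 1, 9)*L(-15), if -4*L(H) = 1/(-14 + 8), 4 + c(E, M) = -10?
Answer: -7/12 ≈ -0.58333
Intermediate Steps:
c(E, M) = -14 (c(E, M) = -4 - 10 = -14)
L(H) = 1/24 (L(H) = -1/(4*(-14 + 8)) = -1/4/(-6) = -1/4*(-1/6) = 1/24)
c(4*2 + 1, 9)*L(-15) = -14*1/24 = -7/12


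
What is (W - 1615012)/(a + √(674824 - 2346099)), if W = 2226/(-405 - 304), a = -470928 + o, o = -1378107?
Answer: 211722963876669/242402286067250 + 572522867*I*√66851/242402286067250 ≈ 0.87344 + 0.00061067*I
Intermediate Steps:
a = -1849035 (a = -470928 - 1378107 = -1849035)
W = -2226/709 (W = 2226/(-709) = 2226*(-1/709) = -2226/709 ≈ -3.1396)
(W - 1615012)/(a + √(674824 - 2346099)) = (-2226/709 - 1615012)/(-1849035 + √(674824 - 2346099)) = -1145045734/(709*(-1849035 + √(-1671275))) = -1145045734/(709*(-1849035 + 5*I*√66851))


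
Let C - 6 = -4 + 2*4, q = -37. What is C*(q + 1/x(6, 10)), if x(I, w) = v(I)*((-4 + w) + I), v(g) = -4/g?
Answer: -1485/4 ≈ -371.25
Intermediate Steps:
x(I, w) = -4*(-4 + I + w)/I (x(I, w) = (-4/I)*((-4 + w) + I) = (-4/I)*(-4 + I + w) = -4*(-4 + I + w)/I)
C = 10 (C = 6 + (-4 + 2*4) = 6 + (-4 + 8) = 6 + 4 = 10)
C*(q + 1/x(6, 10)) = 10*(-37 + 1/(4*(4 - 1*6 - 1*10)/6)) = 10*(-37 + 1/(4*(⅙)*(4 - 6 - 10))) = 10*(-37 + 1/(4*(⅙)*(-12))) = 10*(-37 + 1/(-8)) = 10*(-37 - ⅛) = 10*(-297/8) = -1485/4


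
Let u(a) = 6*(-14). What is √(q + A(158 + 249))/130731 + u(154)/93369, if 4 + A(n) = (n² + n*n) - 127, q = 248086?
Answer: -28/31123 + √579253/130731 ≈ 0.0049221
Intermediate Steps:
A(n) = -131 + 2*n² (A(n) = -4 + ((n² + n*n) - 127) = -4 + ((n² + n²) - 127) = -4 + (2*n² - 127) = -4 + (-127 + 2*n²) = -131 + 2*n²)
u(a) = -84
√(q + A(158 + 249))/130731 + u(154)/93369 = √(248086 + (-131 + 2*(158 + 249)²))/130731 - 84/93369 = √(248086 + (-131 + 2*407²))*(1/130731) - 84*1/93369 = √(248086 + (-131 + 2*165649))*(1/130731) - 28/31123 = √(248086 + (-131 + 331298))*(1/130731) - 28/31123 = √(248086 + 331167)*(1/130731) - 28/31123 = √579253*(1/130731) - 28/31123 = √579253/130731 - 28/31123 = -28/31123 + √579253/130731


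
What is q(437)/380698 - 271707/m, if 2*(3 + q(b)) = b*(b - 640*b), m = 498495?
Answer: -20345940393829/126517366340 ≈ -160.82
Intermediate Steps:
q(b) = -3 - 639*b**2/2 (q(b) = -3 + (b*(b - 640*b))/2 = -3 + (b*(-639*b))/2 = -3 + (-639*b**2)/2 = -3 - 639*b**2/2)
q(437)/380698 - 271707/m = (-3 - 639/2*437**2)/380698 - 271707/498495 = (-3 - 639/2*190969)*(1/380698) - 271707*1/498495 = (-3 - 122029191/2)*(1/380698) - 90569/166165 = -122029197/2*1/380698 - 90569/166165 = -122029197/761396 - 90569/166165 = -20345940393829/126517366340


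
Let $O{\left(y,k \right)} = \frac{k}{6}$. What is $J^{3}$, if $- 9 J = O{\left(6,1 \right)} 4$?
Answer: $- \frac{8}{19683} \approx -0.00040644$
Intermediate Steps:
$O{\left(y,k \right)} = \frac{k}{6}$ ($O{\left(y,k \right)} = k \frac{1}{6} = \frac{k}{6}$)
$J = - \frac{2}{27}$ ($J = - \frac{\frac{1}{6} \cdot 1 \cdot 4}{9} = - \frac{\frac{1}{6} \cdot 4}{9} = \left(- \frac{1}{9}\right) \frac{2}{3} = - \frac{2}{27} \approx -0.074074$)
$J^{3} = \left(- \frac{2}{27}\right)^{3} = - \frac{8}{19683}$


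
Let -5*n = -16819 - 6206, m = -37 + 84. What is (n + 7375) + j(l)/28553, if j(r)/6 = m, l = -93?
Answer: 342065222/28553 ≈ 11980.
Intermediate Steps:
m = 47
j(r) = 282 (j(r) = 6*47 = 282)
n = 4605 (n = -(-16819 - 6206)/5 = -⅕*(-23025) = 4605)
(n + 7375) + j(l)/28553 = (4605 + 7375) + 282/28553 = 11980 + 282*(1/28553) = 11980 + 282/28553 = 342065222/28553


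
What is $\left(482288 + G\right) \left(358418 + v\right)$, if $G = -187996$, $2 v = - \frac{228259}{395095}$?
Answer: $\frac{41674409241976506}{395095} \approx 1.0548 \cdot 10^{11}$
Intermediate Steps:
$v = - \frac{228259}{790190}$ ($v = \frac{\left(-228259\right) \frac{1}{395095}}{2} = \frac{1}{2} \left(- \frac{228259}{395095}\right) = - \frac{228259}{790190} \approx -0.28887$)
$\left(482288 + G\right) \left(358418 + v\right) = \left(482288 - 187996\right) \left(358418 - \frac{228259}{790190}\right) = 294292 \cdot \frac{283218091161}{790190} = \frac{41674409241976506}{395095}$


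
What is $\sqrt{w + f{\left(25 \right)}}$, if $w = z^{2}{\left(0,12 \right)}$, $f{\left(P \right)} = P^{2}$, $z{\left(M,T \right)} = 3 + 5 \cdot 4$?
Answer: $\sqrt{1154} \approx 33.971$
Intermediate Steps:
$z{\left(M,T \right)} = 23$ ($z{\left(M,T \right)} = 3 + 20 = 23$)
$w = 529$ ($w = 23^{2} = 529$)
$\sqrt{w + f{\left(25 \right)}} = \sqrt{529 + 25^{2}} = \sqrt{529 + 625} = \sqrt{1154}$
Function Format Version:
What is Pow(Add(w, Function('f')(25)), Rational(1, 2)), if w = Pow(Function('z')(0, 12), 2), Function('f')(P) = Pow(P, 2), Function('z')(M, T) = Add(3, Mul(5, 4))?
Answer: Pow(1154, Rational(1, 2)) ≈ 33.971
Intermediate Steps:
Function('z')(M, T) = 23 (Function('z')(M, T) = Add(3, 20) = 23)
w = 529 (w = Pow(23, 2) = 529)
Pow(Add(w, Function('f')(25)), Rational(1, 2)) = Pow(Add(529, Pow(25, 2)), Rational(1, 2)) = Pow(Add(529, 625), Rational(1, 2)) = Pow(1154, Rational(1, 2))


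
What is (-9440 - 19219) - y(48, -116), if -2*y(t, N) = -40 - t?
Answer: -28703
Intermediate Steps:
y(t, N) = 20 + t/2 (y(t, N) = -(-40 - t)/2 = 20 + t/2)
(-9440 - 19219) - y(48, -116) = (-9440 - 19219) - (20 + (1/2)*48) = -28659 - (20 + 24) = -28659 - 1*44 = -28659 - 44 = -28703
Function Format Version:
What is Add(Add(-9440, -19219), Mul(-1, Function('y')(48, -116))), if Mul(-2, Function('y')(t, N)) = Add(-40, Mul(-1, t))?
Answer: -28703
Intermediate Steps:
Function('y')(t, N) = Add(20, Mul(Rational(1, 2), t)) (Function('y')(t, N) = Mul(Rational(-1, 2), Add(-40, Mul(-1, t))) = Add(20, Mul(Rational(1, 2), t)))
Add(Add(-9440, -19219), Mul(-1, Function('y')(48, -116))) = Add(Add(-9440, -19219), Mul(-1, Add(20, Mul(Rational(1, 2), 48)))) = Add(-28659, Mul(-1, Add(20, 24))) = Add(-28659, Mul(-1, 44)) = Add(-28659, -44) = -28703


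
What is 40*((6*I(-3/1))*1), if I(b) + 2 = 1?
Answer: -240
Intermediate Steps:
I(b) = -1 (I(b) = -2 + 1 = -1)
40*((6*I(-3/1))*1) = 40*((6*(-1))*1) = 40*(-6*1) = 40*(-6) = -240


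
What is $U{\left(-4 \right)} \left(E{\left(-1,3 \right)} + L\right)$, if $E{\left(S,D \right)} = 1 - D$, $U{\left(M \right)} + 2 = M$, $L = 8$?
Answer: $-36$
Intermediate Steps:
$U{\left(M \right)} = -2 + M$
$U{\left(-4 \right)} \left(E{\left(-1,3 \right)} + L\right) = \left(-2 - 4\right) \left(\left(1 - 3\right) + 8\right) = - 6 \left(\left(1 - 3\right) + 8\right) = - 6 \left(-2 + 8\right) = \left(-6\right) 6 = -36$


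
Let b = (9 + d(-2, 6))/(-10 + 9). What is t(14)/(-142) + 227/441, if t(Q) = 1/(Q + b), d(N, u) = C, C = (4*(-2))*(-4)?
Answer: 96751/187866 ≈ 0.51500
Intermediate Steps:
C = 32 (C = -8*(-4) = 32)
d(N, u) = 32
b = -41 (b = (9 + 32)/(-10 + 9) = 41/(-1) = 41*(-1) = -41)
t(Q) = 1/(-41 + Q) (t(Q) = 1/(Q - 41) = 1/(-41 + Q))
t(14)/(-142) + 227/441 = 1/((-41 + 14)*(-142)) + 227/441 = -1/142/(-27) + 227*(1/441) = -1/27*(-1/142) + 227/441 = 1/3834 + 227/441 = 96751/187866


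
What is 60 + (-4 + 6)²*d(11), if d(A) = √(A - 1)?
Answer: 60 + 4*√10 ≈ 72.649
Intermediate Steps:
d(A) = √(-1 + A)
60 + (-4 + 6)²*d(11) = 60 + (-4 + 6)²*√(-1 + 11) = 60 + 2²*√10 = 60 + 4*√10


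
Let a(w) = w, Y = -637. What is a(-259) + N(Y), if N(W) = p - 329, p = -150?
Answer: -738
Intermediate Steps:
N(W) = -479 (N(W) = -150 - 329 = -479)
a(-259) + N(Y) = -259 - 479 = -738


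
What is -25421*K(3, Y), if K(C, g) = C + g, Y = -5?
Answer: 50842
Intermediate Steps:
-25421*K(3, Y) = -25421*(3 - 5) = -25421*(-2) = 50842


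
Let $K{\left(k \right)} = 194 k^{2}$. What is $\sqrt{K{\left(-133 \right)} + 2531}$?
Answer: $\sqrt{3434197} \approx 1853.2$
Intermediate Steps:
$\sqrt{K{\left(-133 \right)} + 2531} = \sqrt{194 \left(-133\right)^{2} + 2531} = \sqrt{194 \cdot 17689 + 2531} = \sqrt{3431666 + 2531} = \sqrt{3434197}$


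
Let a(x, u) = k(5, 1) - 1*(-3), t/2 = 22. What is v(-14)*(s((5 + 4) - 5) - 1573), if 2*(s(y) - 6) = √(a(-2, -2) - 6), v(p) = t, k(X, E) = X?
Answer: -68948 + 22*√2 ≈ -68917.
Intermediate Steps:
t = 44 (t = 2*22 = 44)
a(x, u) = 8 (a(x, u) = 5 - 1*(-3) = 5 + 3 = 8)
v(p) = 44
s(y) = 6 + √2/2 (s(y) = 6 + √(8 - 6)/2 = 6 + √2/2)
v(-14)*(s((5 + 4) - 5) - 1573) = 44*((6 + √2/2) - 1573) = 44*(-1567 + √2/2) = -68948 + 22*√2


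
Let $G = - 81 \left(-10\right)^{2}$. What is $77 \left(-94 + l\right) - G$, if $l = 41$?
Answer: $4019$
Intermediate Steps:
$G = -8100$ ($G = \left(-81\right) 100 = -8100$)
$77 \left(-94 + l\right) - G = 77 \left(-94 + 41\right) - -8100 = 77 \left(-53\right) + 8100 = -4081 + 8100 = 4019$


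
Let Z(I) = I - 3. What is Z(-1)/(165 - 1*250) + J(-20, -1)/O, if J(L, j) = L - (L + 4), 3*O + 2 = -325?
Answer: 776/9265 ≈ 0.083756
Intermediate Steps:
Z(I) = -3 + I
O = -109 (O = -⅔ + (⅓)*(-325) = -⅔ - 325/3 = -109)
J(L, j) = -4 (J(L, j) = L - (4 + L) = L + (-4 - L) = -4)
Z(-1)/(165 - 1*250) + J(-20, -1)/O = (-3 - 1)/(165 - 1*250) - 4/(-109) = -4/(165 - 250) - 4*(-1/109) = -4/(-85) + 4/109 = -4*(-1/85) + 4/109 = 4/85 + 4/109 = 776/9265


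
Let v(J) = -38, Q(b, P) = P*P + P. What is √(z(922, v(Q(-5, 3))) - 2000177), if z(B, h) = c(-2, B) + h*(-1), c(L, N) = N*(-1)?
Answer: I*√2001061 ≈ 1414.6*I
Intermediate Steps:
Q(b, P) = P + P² (Q(b, P) = P² + P = P + P²)
c(L, N) = -N
z(B, h) = -B - h (z(B, h) = -B + h*(-1) = -B - h)
√(z(922, v(Q(-5, 3))) - 2000177) = √((-1*922 - 1*(-38)) - 2000177) = √((-922 + 38) - 2000177) = √(-884 - 2000177) = √(-2001061) = I*√2001061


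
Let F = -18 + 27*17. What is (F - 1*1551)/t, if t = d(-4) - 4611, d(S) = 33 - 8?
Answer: 555/2293 ≈ 0.24204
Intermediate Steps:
d(S) = 25
F = 441 (F = -18 + 459 = 441)
t = -4586 (t = 25 - 4611 = -4586)
(F - 1*1551)/t = (441 - 1*1551)/(-4586) = (441 - 1551)*(-1/4586) = -1110*(-1/4586) = 555/2293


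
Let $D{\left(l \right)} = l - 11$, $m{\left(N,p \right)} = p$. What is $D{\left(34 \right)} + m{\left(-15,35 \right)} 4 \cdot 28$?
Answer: $3943$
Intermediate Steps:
$D{\left(l \right)} = -11 + l$ ($D{\left(l \right)} = l - 11 = -11 + l$)
$D{\left(34 \right)} + m{\left(-15,35 \right)} 4 \cdot 28 = \left(-11 + 34\right) + 35 \cdot 4 \cdot 28 = 23 + 35 \cdot 112 = 23 + 3920 = 3943$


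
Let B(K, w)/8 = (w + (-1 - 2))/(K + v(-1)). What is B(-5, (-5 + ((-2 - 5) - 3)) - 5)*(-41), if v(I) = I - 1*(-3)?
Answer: -7544/3 ≈ -2514.7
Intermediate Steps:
v(I) = 3 + I (v(I) = I + 3 = 3 + I)
B(K, w) = 8*(-3 + w)/(2 + K) (B(K, w) = 8*((w + (-1 - 2))/(K + (3 - 1))) = 8*((w - 3)/(K + 2)) = 8*((-3 + w)/(2 + K)) = 8*(-3 + w)/(2 + K))
B(-5, (-5 + ((-2 - 5) - 3)) - 5)*(-41) = (8*(-3 + ((-5 + ((-2 - 5) - 3)) - 5))/(2 - 5))*(-41) = (8*(-3 + ((-5 + (-7 - 3)) - 5))/(-3))*(-41) = (8*(-⅓)*(-3 + ((-5 - 10) - 5)))*(-41) = (8*(-⅓)*(-3 + (-15 - 5)))*(-41) = (8*(-⅓)*(-3 - 20))*(-41) = (8*(-⅓)*(-23))*(-41) = (184/3)*(-41) = -7544/3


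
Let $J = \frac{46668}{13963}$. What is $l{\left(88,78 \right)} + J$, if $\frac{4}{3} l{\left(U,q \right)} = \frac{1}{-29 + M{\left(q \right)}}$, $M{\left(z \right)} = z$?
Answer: $\frac{9188817}{2736748} \approx 3.3576$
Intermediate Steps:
$l{\left(U,q \right)} = \frac{3}{4 \left(-29 + q\right)}$
$J = \frac{46668}{13963}$ ($J = 46668 \cdot \frac{1}{13963} = \frac{46668}{13963} \approx 3.3423$)
$l{\left(88,78 \right)} + J = \frac{3}{4 \left(-29 + 78\right)} + \frac{46668}{13963} = \frac{3}{4 \cdot 49} + \frac{46668}{13963} = \frac{3}{4} \cdot \frac{1}{49} + \frac{46668}{13963} = \frac{3}{196} + \frac{46668}{13963} = \frac{9188817}{2736748}$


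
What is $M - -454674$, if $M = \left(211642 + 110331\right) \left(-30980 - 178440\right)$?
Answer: $-67427130986$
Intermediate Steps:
$M = -67427585660$ ($M = 321973 \left(-209420\right) = -67427585660$)
$M - -454674 = -67427585660 - -454674 = -67427585660 + 454674 = -67427130986$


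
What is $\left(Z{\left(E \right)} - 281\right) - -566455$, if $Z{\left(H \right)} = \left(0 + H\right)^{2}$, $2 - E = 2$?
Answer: $566174$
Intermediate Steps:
$E = 0$ ($E = 2 - 2 = 0$)
$Z{\left(H \right)} = H^{2}$
$\left(Z{\left(E \right)} - 281\right) - -566455 = \left(0^{2} - 281\right) - -566455 = \left(0 - 281\right) + 566455 = -281 + 566455 = 566174$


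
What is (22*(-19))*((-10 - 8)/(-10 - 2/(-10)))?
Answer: -37620/49 ≈ -767.75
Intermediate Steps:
(22*(-19))*((-10 - 8)/(-10 - 2/(-10))) = -(-7524)/(-10 - 2*(-⅒)) = -(-7524)/(-10 + ⅕) = -(-7524)/(-49/5) = -(-7524)*(-5)/49 = -418*90/49 = -37620/49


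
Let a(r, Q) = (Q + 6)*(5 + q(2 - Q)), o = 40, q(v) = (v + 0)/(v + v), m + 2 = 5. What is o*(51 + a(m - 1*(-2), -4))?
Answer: 2480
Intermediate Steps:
m = 3 (m = -2 + 5 = 3)
q(v) = ½ (q(v) = v/((2*v)) = v*(1/(2*v)) = ½)
a(r, Q) = 33 + 11*Q/2 (a(r, Q) = (Q + 6)*(5 + ½) = (6 + Q)*(11/2) = 33 + 11*Q/2)
o*(51 + a(m - 1*(-2), -4)) = 40*(51 + (33 + (11/2)*(-4))) = 40*(51 + (33 - 22)) = 40*(51 + 11) = 40*62 = 2480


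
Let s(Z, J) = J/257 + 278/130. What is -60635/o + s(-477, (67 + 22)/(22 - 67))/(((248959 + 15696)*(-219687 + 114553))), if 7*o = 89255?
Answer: -7102213020408092414/1493498623205164563 ≈ -4.7554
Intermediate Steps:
o = 89255/7 (o = (⅐)*89255 = 89255/7 ≈ 12751.)
s(Z, J) = 139/65 + J/257 (s(Z, J) = J*(1/257) + 278*(1/130) = J/257 + 139/65 = 139/65 + J/257)
-60635/o + s(-477, (67 + 22)/(22 - 67))/(((248959 + 15696)*(-219687 + 114553))) = -60635/89255/7 + (139/65 + ((67 + 22)/(22 - 67))/257)/(((248959 + 15696)*(-219687 + 114553))) = -60635*7/89255 + (139/65 + (89/(-45))/257)/((264655*(-105134))) = -84889/17851 + (139/65 + (89*(-1/45))/257)/(-27824238770) = -84889/17851 + (139/65 + (1/257)*(-89/45))*(-1/27824238770) = -84889/17851 + (139/65 - 89/11565)*(-1/27824238770) = -84889/17851 + (64070/30069)*(-1/27824238770) = -84889/17851 - 6407/83664703557513 = -7102213020408092414/1493498623205164563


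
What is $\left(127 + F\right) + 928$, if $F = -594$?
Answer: $461$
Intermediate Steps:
$\left(127 + F\right) + 928 = \left(127 - 594\right) + 928 = -467 + 928 = 461$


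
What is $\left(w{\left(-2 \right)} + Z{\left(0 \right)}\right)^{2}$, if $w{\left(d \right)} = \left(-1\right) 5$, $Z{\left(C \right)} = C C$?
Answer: $25$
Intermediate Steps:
$Z{\left(C \right)} = C^{2}$
$w{\left(d \right)} = -5$
$\left(w{\left(-2 \right)} + Z{\left(0 \right)}\right)^{2} = \left(-5 + 0^{2}\right)^{2} = \left(-5 + 0\right)^{2} = \left(-5\right)^{2} = 25$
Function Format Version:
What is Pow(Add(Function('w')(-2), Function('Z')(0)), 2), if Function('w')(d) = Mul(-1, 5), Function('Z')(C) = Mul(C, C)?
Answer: 25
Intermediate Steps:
Function('Z')(C) = Pow(C, 2)
Function('w')(d) = -5
Pow(Add(Function('w')(-2), Function('Z')(0)), 2) = Pow(Add(-5, Pow(0, 2)), 2) = Pow(Add(-5, 0), 2) = Pow(-5, 2) = 25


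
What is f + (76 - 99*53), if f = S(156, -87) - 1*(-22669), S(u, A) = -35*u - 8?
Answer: 12030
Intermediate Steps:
S(u, A) = -8 - 35*u
f = 17201 (f = (-8 - 35*156) - 1*(-22669) = (-8 - 5460) + 22669 = -5468 + 22669 = 17201)
f + (76 - 99*53) = 17201 + (76 - 99*53) = 17201 + (76 - 5247) = 17201 - 5171 = 12030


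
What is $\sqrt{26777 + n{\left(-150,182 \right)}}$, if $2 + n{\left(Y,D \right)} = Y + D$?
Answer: $\sqrt{26807} \approx 163.73$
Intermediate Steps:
$n{\left(Y,D \right)} = -2 + D + Y$ ($n{\left(Y,D \right)} = -2 + \left(Y + D\right) = -2 + \left(D + Y\right) = -2 + D + Y$)
$\sqrt{26777 + n{\left(-150,182 \right)}} = \sqrt{26777 - -30} = \sqrt{26777 + 30} = \sqrt{26807}$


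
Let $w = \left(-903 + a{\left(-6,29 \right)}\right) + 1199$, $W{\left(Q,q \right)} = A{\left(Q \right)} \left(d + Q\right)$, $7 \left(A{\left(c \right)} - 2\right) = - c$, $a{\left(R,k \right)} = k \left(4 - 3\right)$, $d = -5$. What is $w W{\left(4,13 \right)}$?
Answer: $- \frac{3250}{7} \approx -464.29$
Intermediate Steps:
$a{\left(R,k \right)} = k$ ($a{\left(R,k \right)} = k 1 = k$)
$A{\left(c \right)} = 2 - \frac{c}{7}$ ($A{\left(c \right)} = 2 + \frac{\left(-1\right) c}{7} = 2 - \frac{c}{7}$)
$W{\left(Q,q \right)} = \left(-5 + Q\right) \left(2 - \frac{Q}{7}\right)$ ($W{\left(Q,q \right)} = \left(2 - \frac{Q}{7}\right) \left(-5 + Q\right) = \left(-5 + Q\right) \left(2 - \frac{Q}{7}\right)$)
$w = 325$ ($w = \left(-903 + 29\right) + 1199 = -874 + 1199 = 325$)
$w W{\left(4,13 \right)} = 325 \left(- \frac{\left(-14 + 4\right) \left(-5 + 4\right)}{7}\right) = 325 \left(\left(- \frac{1}{7}\right) \left(-10\right) \left(-1\right)\right) = 325 \left(- \frac{10}{7}\right) = - \frac{3250}{7}$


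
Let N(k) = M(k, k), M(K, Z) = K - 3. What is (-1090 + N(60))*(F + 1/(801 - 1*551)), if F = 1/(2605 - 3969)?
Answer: -575381/170500 ≈ -3.3747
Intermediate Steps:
F = -1/1364 (F = 1/(-1364) = -1/1364 ≈ -0.00073314)
M(K, Z) = -3 + K
N(k) = -3 + k
(-1090 + N(60))*(F + 1/(801 - 1*551)) = (-1090 + (-3 + 60))*(-1/1364 + 1/(801 - 1*551)) = (-1090 + 57)*(-1/1364 + 1/(801 - 551)) = -1033*(-1/1364 + 1/250) = -1033*557/170500 = -575381/170500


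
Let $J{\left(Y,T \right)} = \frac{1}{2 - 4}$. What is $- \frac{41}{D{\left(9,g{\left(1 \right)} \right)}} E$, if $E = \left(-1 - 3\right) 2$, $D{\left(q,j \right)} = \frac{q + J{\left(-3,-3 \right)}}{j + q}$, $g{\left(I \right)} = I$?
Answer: $\frac{6560}{17} \approx 385.88$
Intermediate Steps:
$J{\left(Y,T \right)} = - \frac{1}{2}$ ($J{\left(Y,T \right)} = \frac{1}{-2} = - \frac{1}{2}$)
$D{\left(q,j \right)} = \frac{- \frac{1}{2} + q}{j + q}$ ($D{\left(q,j \right)} = \frac{q - \frac{1}{2}}{j + q} = \frac{- \frac{1}{2} + q}{j + q}$)
$E = -8$ ($E = \left(-1 - 3\right) 2 = \left(-4\right) 2 = -8$)
$- \frac{41}{D{\left(9,g{\left(1 \right)} \right)}} E = - \frac{41}{\frac{1}{1 + 9} \left(- \frac{1}{2} + 9\right)} \left(-8\right) = - \frac{41}{\frac{1}{10} \cdot \frac{17}{2}} \left(-8\right) = - \frac{41}{\frac{17}{20}} \left(-8\right) = \left(-41\right) \frac{20}{17} \left(-8\right) = \left(- \frac{820}{17}\right) \left(-8\right) = \frac{6560}{17}$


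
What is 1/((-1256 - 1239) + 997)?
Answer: -1/1498 ≈ -0.00066756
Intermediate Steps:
1/((-1256 - 1239) + 997) = 1/(-2495 + 997) = 1/(-1498) = -1/1498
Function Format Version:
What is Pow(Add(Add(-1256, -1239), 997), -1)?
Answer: Rational(-1, 1498) ≈ -0.00066756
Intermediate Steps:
Pow(Add(Add(-1256, -1239), 997), -1) = Pow(Add(-2495, 997), -1) = Pow(-1498, -1) = Rational(-1, 1498)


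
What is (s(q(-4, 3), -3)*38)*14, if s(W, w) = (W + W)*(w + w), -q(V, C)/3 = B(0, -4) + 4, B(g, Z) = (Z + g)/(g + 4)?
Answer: 57456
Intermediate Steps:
B(g, Z) = (Z + g)/(4 + g)
q(V, C) = -9 (q(V, C) = -3*((-4 + 0)/(4 + 0) + 4) = -3*(-4/4 + 4) = -3*((1/4)*(-4) + 4) = -3*(-1 + 4) = -3*3 = -9)
s(W, w) = 4*W*w (s(W, w) = (2*W)*(2*w) = 4*W*w)
(s(q(-4, 3), -3)*38)*14 = ((4*(-9)*(-3))*38)*14 = (108*38)*14 = 4104*14 = 57456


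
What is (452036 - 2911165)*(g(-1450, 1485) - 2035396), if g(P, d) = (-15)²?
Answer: 5004748026059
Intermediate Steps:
g(P, d) = 225
(452036 - 2911165)*(g(-1450, 1485) - 2035396) = (452036 - 2911165)*(225 - 2035396) = -2459129*(-2035171) = 5004748026059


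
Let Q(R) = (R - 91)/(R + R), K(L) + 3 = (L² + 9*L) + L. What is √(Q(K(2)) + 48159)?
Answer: 2*√108354/3 ≈ 219.45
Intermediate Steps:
K(L) = -3 + L² + 10*L (K(L) = -3 + ((L² + 9*L) + L) = -3 + (L² + 10*L) = -3 + L² + 10*L)
Q(R) = (-91 + R)/(2*R) (Q(R) = (-91 + R)/((2*R)) = (-91 + R)*(1/(2*R)) = (-91 + R)/(2*R))
√(Q(K(2)) + 48159) = √((-91 + (-3 + 2² + 10*2))/(2*(-3 + 2² + 10*2)) + 48159) = √((-91 + (-3 + 4 + 20))/(2*(-3 + 4 + 20)) + 48159) = √((½)*(-91 + 21)/21 + 48159) = √((½)*(1/21)*(-70) + 48159) = √(-5/3 + 48159) = √(144472/3) = 2*√108354/3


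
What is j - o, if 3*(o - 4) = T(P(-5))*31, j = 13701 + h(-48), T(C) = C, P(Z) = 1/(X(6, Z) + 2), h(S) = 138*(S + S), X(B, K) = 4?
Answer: 8051/18 ≈ 447.28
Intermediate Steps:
h(S) = 276*S (h(S) = 138*(2*S) = 276*S)
P(Z) = ⅙ (P(Z) = 1/(4 + 2) = 1/6 = ⅙)
j = 453 (j = 13701 + 276*(-48) = 13701 - 13248 = 453)
o = 103/18 (o = 4 + ((⅙)*31)/3 = 4 + (⅓)*(31/6) = 4 + 31/18 = 103/18 ≈ 5.7222)
j - o = 453 - 1*103/18 = 453 - 103/18 = 8051/18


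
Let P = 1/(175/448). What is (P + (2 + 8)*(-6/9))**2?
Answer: 94864/5625 ≈ 16.865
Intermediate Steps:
P = 64/25 (P = 1/(175*(1/448)) = 1/(25/64) = 64/25 ≈ 2.5600)
(P + (2 + 8)*(-6/9))**2 = (64/25 + (2 + 8)*(-6/9))**2 = (64/25 + 10*(-6*1/9))**2 = (64/25 + 10*(-2/3))**2 = (64/25 - 20/3)**2 = (-308/75)**2 = 94864/5625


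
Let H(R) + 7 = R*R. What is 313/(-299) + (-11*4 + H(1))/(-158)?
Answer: -17252/23621 ≈ -0.73037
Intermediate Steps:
H(R) = -7 + R² (H(R) = -7 + R*R = -7 + R²)
313/(-299) + (-11*4 + H(1))/(-158) = 313/(-299) + (-11*4 + (-7 + 1²))/(-158) = 313*(-1/299) + (-44 + (-7 + 1))*(-1/158) = -313/299 + (-44 - 6)*(-1/158) = -313/299 - 50*(-1/158) = -313/299 + 25/79 = -17252/23621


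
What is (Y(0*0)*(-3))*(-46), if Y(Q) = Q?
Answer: 0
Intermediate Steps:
(Y(0*0)*(-3))*(-46) = ((0*0)*(-3))*(-46) = (0*(-3))*(-46) = 0*(-46) = 0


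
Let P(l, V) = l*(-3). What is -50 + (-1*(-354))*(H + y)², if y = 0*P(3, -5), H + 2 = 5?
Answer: 3136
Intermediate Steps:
H = 3 (H = -2 + 5 = 3)
P(l, V) = -3*l
y = 0 (y = 0*(-3*3) = 0*(-9) = 0)
-50 + (-1*(-354))*(H + y)² = -50 + (-1*(-354))*(3 + 0)² = -50 + 354*3² = -50 + 354*9 = -50 + 3186 = 3136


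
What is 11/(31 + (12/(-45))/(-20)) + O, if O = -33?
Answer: -75933/2326 ≈ -32.645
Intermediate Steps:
11/(31 + (12/(-45))/(-20)) + O = 11/(31 + (12/(-45))/(-20)) - 33 = 11/(31 + (12*(-1/45))*(-1/20)) - 33 = 11/(31 - 4/15*(-1/20)) - 33 = 11/(31 + 1/75) - 33 = 11/(2326/75) - 33 = (75/2326)*11 - 33 = 825/2326 - 33 = -75933/2326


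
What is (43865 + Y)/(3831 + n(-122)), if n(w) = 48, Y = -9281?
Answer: 11528/1293 ≈ 8.9157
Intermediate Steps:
(43865 + Y)/(3831 + n(-122)) = (43865 - 9281)/(3831 + 48) = 34584/3879 = 34584*(1/3879) = 11528/1293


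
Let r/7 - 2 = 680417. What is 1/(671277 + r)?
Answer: 1/5434210 ≈ 1.8402e-7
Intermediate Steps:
r = 4762933 (r = 14 + 7*680417 = 14 + 4762919 = 4762933)
1/(671277 + r) = 1/(671277 + 4762933) = 1/5434210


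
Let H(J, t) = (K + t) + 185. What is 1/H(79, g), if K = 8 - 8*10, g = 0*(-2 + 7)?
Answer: 1/113 ≈ 0.0088496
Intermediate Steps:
g = 0 (g = 0*5 = 0)
K = -72 (K = 8 - 80 = -72)
H(J, t) = 113 + t (H(J, t) = (-72 + t) + 185 = 113 + t)
1/H(79, g) = 1/(113 + 0) = 1/113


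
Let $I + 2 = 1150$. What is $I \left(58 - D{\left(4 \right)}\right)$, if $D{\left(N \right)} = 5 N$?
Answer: $43624$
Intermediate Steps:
$I = 1148$ ($I = -2 + 1150 = 1148$)
$I \left(58 - D{\left(4 \right)}\right) = 1148 \left(58 - 5 \cdot 4\right) = 1148 \left(58 - 20\right) = 1148 \cdot 38 = 43624$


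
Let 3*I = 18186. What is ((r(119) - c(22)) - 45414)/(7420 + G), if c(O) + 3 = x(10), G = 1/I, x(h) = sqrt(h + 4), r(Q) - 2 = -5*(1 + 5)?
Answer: -275451218/44980041 - 6062*sqrt(14)/44980041 ≈ -6.1244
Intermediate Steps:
r(Q) = -28 (r(Q) = 2 - 5*(1 + 5) = 2 - 5*6 = 2 - 30 = -28)
x(h) = sqrt(4 + h)
I = 6062 (I = (1/3)*18186 = 6062)
G = 1/6062 ≈ 0.00016496
c(O) = -3 + sqrt(14) (c(O) = -3 + sqrt(4 + 10) = -3 + sqrt(14))
((r(119) - c(22)) - 45414)/(7420 + G) = ((-28 - (-3 + sqrt(14))) - 45414)/(7420 + 1/6062) = ((-28 + (3 - sqrt(14))) - 45414)/(44980041/6062) = ((-25 - sqrt(14)) - 45414)*(6062/44980041) = (-45439 - sqrt(14))*(6062/44980041) = -275451218/44980041 - 6062*sqrt(14)/44980041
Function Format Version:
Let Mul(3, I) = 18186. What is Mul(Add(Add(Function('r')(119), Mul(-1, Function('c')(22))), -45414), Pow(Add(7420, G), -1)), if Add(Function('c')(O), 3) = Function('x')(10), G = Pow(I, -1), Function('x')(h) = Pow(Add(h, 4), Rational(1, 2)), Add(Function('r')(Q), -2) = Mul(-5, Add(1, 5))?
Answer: Add(Rational(-275451218, 44980041), Mul(Rational(-6062, 44980041), Pow(14, Rational(1, 2)))) ≈ -6.1244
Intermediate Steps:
Function('r')(Q) = -28 (Function('r')(Q) = Add(2, Mul(-5, Add(1, 5))) = Add(2, Mul(-5, 6)) = Add(2, -30) = -28)
Function('x')(h) = Pow(Add(4, h), Rational(1, 2))
I = 6062 (I = Mul(Rational(1, 3), 18186) = 6062)
G = Rational(1, 6062) (G = Pow(6062, -1) = Rational(1, 6062) ≈ 0.00016496)
Function('c')(O) = Add(-3, Pow(14, Rational(1, 2))) (Function('c')(O) = Add(-3, Pow(Add(4, 10), Rational(1, 2))) = Add(-3, Pow(14, Rational(1, 2))))
Mul(Add(Add(Function('r')(119), Mul(-1, Function('c')(22))), -45414), Pow(Add(7420, G), -1)) = Mul(Add(Add(-28, Mul(-1, Add(-3, Pow(14, Rational(1, 2))))), -45414), Pow(Add(7420, Rational(1, 6062)), -1)) = Mul(Add(Add(-28, Add(3, Mul(-1, Pow(14, Rational(1, 2))))), -45414), Pow(Rational(44980041, 6062), -1)) = Mul(Add(Add(-25, Mul(-1, Pow(14, Rational(1, 2)))), -45414), Rational(6062, 44980041)) = Mul(Add(-45439, Mul(-1, Pow(14, Rational(1, 2)))), Rational(6062, 44980041)) = Add(Rational(-275451218, 44980041), Mul(Rational(-6062, 44980041), Pow(14, Rational(1, 2))))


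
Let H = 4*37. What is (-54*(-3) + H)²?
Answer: 96100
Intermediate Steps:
H = 148
(-54*(-3) + H)² = (-54*(-3) + 148)² = (162 + 148)² = 310² = 96100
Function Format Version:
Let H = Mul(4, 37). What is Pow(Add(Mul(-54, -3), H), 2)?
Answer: 96100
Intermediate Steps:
H = 148
Pow(Add(Mul(-54, -3), H), 2) = Pow(Add(Mul(-54, -3), 148), 2) = Pow(Add(162, 148), 2) = Pow(310, 2) = 96100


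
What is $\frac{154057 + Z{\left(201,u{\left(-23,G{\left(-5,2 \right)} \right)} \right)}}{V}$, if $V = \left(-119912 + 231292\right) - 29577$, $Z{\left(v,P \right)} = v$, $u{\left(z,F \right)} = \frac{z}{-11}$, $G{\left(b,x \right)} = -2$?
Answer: $\frac{154258}{81803} \approx 1.8857$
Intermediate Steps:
$u{\left(z,F \right)} = - \frac{z}{11}$ ($u{\left(z,F \right)} = z \left(- \frac{1}{11}\right) = - \frac{z}{11}$)
$V = 81803$ ($V = 111380 - 29577 = 81803$)
$\frac{154057 + Z{\left(201,u{\left(-23,G{\left(-5,2 \right)} \right)} \right)}}{V} = \frac{154057 + 201}{81803} = 154258 \cdot \frac{1}{81803} = \frac{154258}{81803}$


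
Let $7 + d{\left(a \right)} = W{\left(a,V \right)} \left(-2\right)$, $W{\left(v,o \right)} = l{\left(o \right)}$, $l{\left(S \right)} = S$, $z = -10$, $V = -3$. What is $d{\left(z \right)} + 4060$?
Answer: $4059$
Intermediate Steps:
$W{\left(v,o \right)} = o$
$d{\left(a \right)} = -1$ ($d{\left(a \right)} = -7 - -6 = -7 + 6 = -1$)
$d{\left(z \right)} + 4060 = -1 + 4060 = 4059$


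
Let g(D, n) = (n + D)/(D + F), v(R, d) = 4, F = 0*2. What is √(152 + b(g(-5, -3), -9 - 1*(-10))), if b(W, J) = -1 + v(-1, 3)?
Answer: √155 ≈ 12.450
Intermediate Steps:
F = 0
g(D, n) = (D + n)/D (g(D, n) = (n + D)/(D + 0) = (D + n)/D)
b(W, J) = 3 (b(W, J) = -1 + 4 = 3)
√(152 + b(g(-5, -3), -9 - 1*(-10))) = √(152 + 3) = √155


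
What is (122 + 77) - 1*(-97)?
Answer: 296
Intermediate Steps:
(122 + 77) - 1*(-97) = 199 + 97 = 296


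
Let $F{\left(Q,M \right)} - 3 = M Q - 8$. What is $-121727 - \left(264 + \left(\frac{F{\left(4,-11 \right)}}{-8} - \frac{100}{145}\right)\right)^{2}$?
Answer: $- \frac{10459209129}{53824} \approx -1.9432 \cdot 10^{5}$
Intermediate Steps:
$F{\left(Q,M \right)} = -5 + M Q$ ($F{\left(Q,M \right)} = 3 + \left(M Q - 8\right) = 3 + \left(-8 + M Q\right) = -5 + M Q$)
$-121727 - \left(264 + \left(\frac{F{\left(4,-11 \right)}}{-8} - \frac{100}{145}\right)\right)^{2} = -121727 - \left(264 - \left(\frac{20}{29} - \frac{-5 - 44}{-8}\right)\right)^{2} = -121727 - \left(264 - \left(\frac{20}{29} - \left(-5 - 44\right) \left(- \frac{1}{8}\right)\right)\right)^{2} = -121727 - \left(264 - - \frac{1261}{232}\right)^{2} = -121727 - \left(264 + \left(\frac{49}{8} - \frac{20}{29}\right)\right)^{2} = -121727 - \left(264 + \frac{1261}{232}\right)^{2} = -121727 - \left(\frac{62509}{232}\right)^{2} = -121727 - \frac{3907375081}{53824} = - \frac{10459209129}{53824}$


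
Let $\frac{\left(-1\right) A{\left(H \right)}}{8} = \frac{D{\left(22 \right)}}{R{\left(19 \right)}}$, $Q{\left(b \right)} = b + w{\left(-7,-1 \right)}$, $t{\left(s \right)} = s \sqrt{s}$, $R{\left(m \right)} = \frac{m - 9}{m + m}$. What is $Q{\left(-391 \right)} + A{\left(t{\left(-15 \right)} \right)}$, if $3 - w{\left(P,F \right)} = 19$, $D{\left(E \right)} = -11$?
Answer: $- \frac{363}{5} \approx -72.6$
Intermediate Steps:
$R{\left(m \right)} = \frac{-9 + m}{2 m}$
$w{\left(P,F \right)} = -16$ ($w{\left(P,F \right)} = 3 - 19 = -16$)
$t{\left(s \right)} = s^{\frac{3}{2}}$
$Q{\left(b \right)} = -16 + b$ ($Q{\left(b \right)} = b - 16 = -16 + b$)
$A{\left(H \right)} = \frac{1672}{5}$ ($A{\left(H \right)} = - 8 \left(- \frac{11}{\frac{1}{2} \cdot \frac{1}{19} \left(-9 + 19\right)}\right) = - 8 \left(- \frac{11}{\frac{1}{2} \cdot \frac{1}{19} \cdot 10}\right) = - 8 \left(- \frac{11}{\frac{5}{19}}\right) = - 8 \left(\left(-11\right) \frac{19}{5}\right) = \left(-8\right) \left(- \frac{209}{5}\right) = \frac{1672}{5}$)
$Q{\left(-391 \right)} + A{\left(t{\left(-15 \right)} \right)} = \left(-16 - 391\right) + \frac{1672}{5} = -407 + \frac{1672}{5} = - \frac{363}{5}$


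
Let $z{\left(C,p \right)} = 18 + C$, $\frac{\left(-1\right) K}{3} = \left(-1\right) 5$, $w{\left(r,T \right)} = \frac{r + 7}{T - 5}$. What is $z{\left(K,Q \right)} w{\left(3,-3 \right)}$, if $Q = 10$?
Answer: $- \frac{165}{4} \approx -41.25$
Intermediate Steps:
$w{\left(r,T \right)} = \frac{7 + r}{-5 + T}$
$K = 15$ ($K = - 3 \left(\left(-1\right) 5\right) = \left(-3\right) \left(-5\right) = 15$)
$z{\left(K,Q \right)} w{\left(3,-3 \right)} = \left(18 + 15\right) \frac{7 + 3}{-5 - 3} = 33 \frac{1}{-8} \cdot 10 = 33 \left(\left(- \frac{1}{8}\right) 10\right) = 33 \left(- \frac{5}{4}\right) = - \frac{165}{4}$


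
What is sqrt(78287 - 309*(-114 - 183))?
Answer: 2*sqrt(42515) ≈ 412.38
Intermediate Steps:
sqrt(78287 - 309*(-114 - 183)) = sqrt(78287 - 309*(-297)) = sqrt(78287 + 91773) = sqrt(170060) = 2*sqrt(42515)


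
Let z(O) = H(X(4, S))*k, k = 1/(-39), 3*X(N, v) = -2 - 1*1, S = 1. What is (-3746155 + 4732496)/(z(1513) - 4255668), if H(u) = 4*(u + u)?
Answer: -38467299/165971044 ≈ -0.23177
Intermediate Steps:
X(N, v) = -1 (X(N, v) = (-2 - 1*1)/3 = (-2 - 1)/3 = (⅓)*(-3) = -1)
H(u) = 8*u (H(u) = 4*(2*u) = 8*u)
k = -1/39 ≈ -0.025641
z(O) = 8/39 (z(O) = (8*(-1))*(-1/39) = -8*(-1/39) = 8/39)
(-3746155 + 4732496)/(z(1513) - 4255668) = (-3746155 + 4732496)/(8/39 - 4255668) = 986341/(-165971044/39) = 986341*(-39/165971044) = -38467299/165971044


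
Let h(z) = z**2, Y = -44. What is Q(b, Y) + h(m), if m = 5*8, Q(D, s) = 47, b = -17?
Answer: 1647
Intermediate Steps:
m = 40
Q(b, Y) + h(m) = 47 + 40**2 = 47 + 1600 = 1647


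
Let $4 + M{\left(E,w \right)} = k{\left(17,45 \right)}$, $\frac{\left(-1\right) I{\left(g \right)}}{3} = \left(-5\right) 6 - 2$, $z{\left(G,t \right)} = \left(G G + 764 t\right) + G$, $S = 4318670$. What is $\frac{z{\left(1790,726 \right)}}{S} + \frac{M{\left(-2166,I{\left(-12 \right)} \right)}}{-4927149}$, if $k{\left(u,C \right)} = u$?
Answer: $\frac{9264376868918}{10639365285915} \approx 0.87076$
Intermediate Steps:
$z{\left(G,t \right)} = G + G^{2} + 764 t$ ($z{\left(G,t \right)} = \left(G^{2} + 764 t\right) + G = G + G^{2} + 764 t$)
$I{\left(g \right)} = 96$ ($I{\left(g \right)} = - 3 \left(\left(-5\right) 6 - 2\right) = - 3 \left(-30 - 2\right) = \left(-3\right) \left(-32\right) = 96$)
$M{\left(E,w \right)} = 13$ ($M{\left(E,w \right)} = -4 + 17 = 13$)
$\frac{z{\left(1790,726 \right)}}{S} + \frac{M{\left(-2166,I{\left(-12 \right)} \right)}}{-4927149} = \frac{1790 + 1790^{2} + 764 \cdot 726}{4318670} + \frac{13}{-4927149} = \left(1790 + 3204100 + 554664\right) \frac{1}{4318670} + 13 \left(- \frac{1}{4927149}\right) = 3760554 \cdot \frac{1}{4318670} - \frac{13}{4927149} = \frac{1880277}{2159335} - \frac{13}{4927149} = \frac{9264376868918}{10639365285915}$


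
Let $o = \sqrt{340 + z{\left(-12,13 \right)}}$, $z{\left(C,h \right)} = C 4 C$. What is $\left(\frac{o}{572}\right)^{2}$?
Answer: $\frac{229}{81796} \approx 0.0027996$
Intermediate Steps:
$z{\left(C,h \right)} = 4 C^{2}$ ($z{\left(C,h \right)} = 4 C C = 4 C^{2}$)
$o = 2 \sqrt{229}$ ($o = \sqrt{340 + 4 \left(-12\right)^{2}} = \sqrt{340 + 4 \cdot 144} = \sqrt{340 + 576} = \sqrt{916} = 2 \sqrt{229} \approx 30.266$)
$\left(\frac{o}{572}\right)^{2} = \left(\frac{2 \sqrt{229}}{572}\right)^{2} = \left(2 \sqrt{229} \cdot \frac{1}{572}\right)^{2} = \left(\frac{\sqrt{229}}{286}\right)^{2} = \frac{229}{81796}$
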